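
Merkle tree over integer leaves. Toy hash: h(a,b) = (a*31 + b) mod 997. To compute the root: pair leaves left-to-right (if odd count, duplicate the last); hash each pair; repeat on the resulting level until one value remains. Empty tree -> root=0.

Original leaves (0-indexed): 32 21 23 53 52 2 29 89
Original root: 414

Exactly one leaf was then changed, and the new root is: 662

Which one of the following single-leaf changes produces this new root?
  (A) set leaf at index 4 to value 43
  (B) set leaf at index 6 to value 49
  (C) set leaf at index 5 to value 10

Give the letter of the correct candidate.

Original leaves: [32, 21, 23, 53, 52, 2, 29, 89]
Target new root: 662
Try each candidate change and compute the resulting root:
Candidate A: set leaf[4] = 43 -> leaves = [32, 21, 23, 53, 43, 2, 29, 89]
  L0: [32, 21, 23, 53, 43, 2, 29, 89]
  L1: h(32,21)=(32*31+21)%997=16 h(23,53)=(23*31+53)%997=766 h(43,2)=(43*31+2)%997=338 h(29,89)=(29*31+89)%997=988 -> [16, 766, 338, 988]
  L2: h(16,766)=(16*31+766)%997=265 h(338,988)=(338*31+988)%997=499 -> [265, 499]
  L3: h(265,499)=(265*31+499)%997=738 -> [738]
  root = 738 != target 662
Candidate B: set leaf[6] = 49 -> leaves = [32, 21, 23, 53, 52, 2, 49, 89]
  L0: [32, 21, 23, 53, 52, 2, 49, 89]
  L1: h(32,21)=(32*31+21)%997=16 h(23,53)=(23*31+53)%997=766 h(52,2)=(52*31+2)%997=617 h(49,89)=(49*31+89)%997=611 -> [16, 766, 617, 611]
  L2: h(16,766)=(16*31+766)%997=265 h(617,611)=(617*31+611)%997=795 -> [265, 795]
  L3: h(265,795)=(265*31+795)%997=37 -> [37]
  root = 37 != target 662
Candidate C: set leaf[5] = 10 -> leaves = [32, 21, 23, 53, 52, 10, 29, 89]
  L0: [32, 21, 23, 53, 52, 10, 29, 89]
  L1: h(32,21)=(32*31+21)%997=16 h(23,53)=(23*31+53)%997=766 h(52,10)=(52*31+10)%997=625 h(29,89)=(29*31+89)%997=988 -> [16, 766, 625, 988]
  L2: h(16,766)=(16*31+766)%997=265 h(625,988)=(625*31+988)%997=423 -> [265, 423]
  L3: h(265,423)=(265*31+423)%997=662 -> [662]
  root = 662 == target 662  ** MATCH **
Candidate C produces the target root.

Answer: C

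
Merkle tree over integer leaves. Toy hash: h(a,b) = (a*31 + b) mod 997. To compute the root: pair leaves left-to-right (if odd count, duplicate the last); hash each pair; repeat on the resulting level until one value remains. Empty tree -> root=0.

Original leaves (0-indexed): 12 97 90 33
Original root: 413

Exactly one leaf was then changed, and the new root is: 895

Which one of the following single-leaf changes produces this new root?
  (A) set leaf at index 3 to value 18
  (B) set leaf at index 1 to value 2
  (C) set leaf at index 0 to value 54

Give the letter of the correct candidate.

Answer: C

Derivation:
Original leaves: [12, 97, 90, 33]
Target new root: 895
Try each candidate change and compute the resulting root:
Candidate A: set leaf[3] = 18 -> leaves = [12, 97, 90, 18]
  L0: [12, 97, 90, 18]
  L1: h(12,97)=(12*31+97)%997=469 h(90,18)=(90*31+18)%997=814 -> [469, 814]
  L2: h(469,814)=(469*31+814)%997=398 -> [398]
  root = 398 != target 895
Candidate B: set leaf[1] = 2 -> leaves = [12, 2, 90, 33]
  L0: [12, 2, 90, 33]
  L1: h(12,2)=(12*31+2)%997=374 h(90,33)=(90*31+33)%997=829 -> [374, 829]
  L2: h(374,829)=(374*31+829)%997=459 -> [459]
  root = 459 != target 895
Candidate C: set leaf[0] = 54 -> leaves = [54, 97, 90, 33]
  L0: [54, 97, 90, 33]
  L1: h(54,97)=(54*31+97)%997=774 h(90,33)=(90*31+33)%997=829 -> [774, 829]
  L2: h(774,829)=(774*31+829)%997=895 -> [895]
  root = 895 == target 895  ** MATCH **
Candidate C produces the target root.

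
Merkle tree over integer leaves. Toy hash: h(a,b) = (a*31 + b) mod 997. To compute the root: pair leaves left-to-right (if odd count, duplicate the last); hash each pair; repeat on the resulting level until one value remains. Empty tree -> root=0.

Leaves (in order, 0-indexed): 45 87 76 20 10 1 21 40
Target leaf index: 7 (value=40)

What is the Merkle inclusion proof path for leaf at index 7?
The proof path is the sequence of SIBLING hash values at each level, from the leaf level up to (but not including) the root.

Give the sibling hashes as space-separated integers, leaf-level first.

L0 (leaves): [45, 87, 76, 20, 10, 1, 21, 40], target index=7
L1: h(45,87)=(45*31+87)%997=485 [pair 0] h(76,20)=(76*31+20)%997=382 [pair 1] h(10,1)=(10*31+1)%997=311 [pair 2] h(21,40)=(21*31+40)%997=691 [pair 3] -> [485, 382, 311, 691]
  Sibling for proof at L0: 21
L2: h(485,382)=(485*31+382)%997=462 [pair 0] h(311,691)=(311*31+691)%997=362 [pair 1] -> [462, 362]
  Sibling for proof at L1: 311
L3: h(462,362)=(462*31+362)%997=726 [pair 0] -> [726]
  Sibling for proof at L2: 462
Root: 726
Proof path (sibling hashes from leaf to root): [21, 311, 462]

Answer: 21 311 462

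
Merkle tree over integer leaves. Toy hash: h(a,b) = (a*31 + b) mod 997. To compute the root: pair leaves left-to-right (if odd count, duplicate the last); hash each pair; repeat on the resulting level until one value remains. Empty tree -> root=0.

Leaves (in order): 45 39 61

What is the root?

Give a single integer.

L0: [45, 39, 61]
L1: h(45,39)=(45*31+39)%997=437 h(61,61)=(61*31+61)%997=955 -> [437, 955]
L2: h(437,955)=(437*31+955)%997=544 -> [544]

Answer: 544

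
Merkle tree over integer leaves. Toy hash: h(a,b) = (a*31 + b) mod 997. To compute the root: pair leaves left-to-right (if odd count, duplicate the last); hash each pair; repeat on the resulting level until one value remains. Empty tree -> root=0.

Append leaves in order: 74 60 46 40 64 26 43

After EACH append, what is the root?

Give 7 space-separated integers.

Answer: 74 360 668 662 316 97 460

Derivation:
After append 74 (leaves=[74]):
  L0: [74]
  root=74
After append 60 (leaves=[74, 60]):
  L0: [74, 60]
  L1: h(74,60)=(74*31+60)%997=360 -> [360]
  root=360
After append 46 (leaves=[74, 60, 46]):
  L0: [74, 60, 46]
  L1: h(74,60)=(74*31+60)%997=360 h(46,46)=(46*31+46)%997=475 -> [360, 475]
  L2: h(360,475)=(360*31+475)%997=668 -> [668]
  root=668
After append 40 (leaves=[74, 60, 46, 40]):
  L0: [74, 60, 46, 40]
  L1: h(74,60)=(74*31+60)%997=360 h(46,40)=(46*31+40)%997=469 -> [360, 469]
  L2: h(360,469)=(360*31+469)%997=662 -> [662]
  root=662
After append 64 (leaves=[74, 60, 46, 40, 64]):
  L0: [74, 60, 46, 40, 64]
  L1: h(74,60)=(74*31+60)%997=360 h(46,40)=(46*31+40)%997=469 h(64,64)=(64*31+64)%997=54 -> [360, 469, 54]
  L2: h(360,469)=(360*31+469)%997=662 h(54,54)=(54*31+54)%997=731 -> [662, 731]
  L3: h(662,731)=(662*31+731)%997=316 -> [316]
  root=316
After append 26 (leaves=[74, 60, 46, 40, 64, 26]):
  L0: [74, 60, 46, 40, 64, 26]
  L1: h(74,60)=(74*31+60)%997=360 h(46,40)=(46*31+40)%997=469 h(64,26)=(64*31+26)%997=16 -> [360, 469, 16]
  L2: h(360,469)=(360*31+469)%997=662 h(16,16)=(16*31+16)%997=512 -> [662, 512]
  L3: h(662,512)=(662*31+512)%997=97 -> [97]
  root=97
After append 43 (leaves=[74, 60, 46, 40, 64, 26, 43]):
  L0: [74, 60, 46, 40, 64, 26, 43]
  L1: h(74,60)=(74*31+60)%997=360 h(46,40)=(46*31+40)%997=469 h(64,26)=(64*31+26)%997=16 h(43,43)=(43*31+43)%997=379 -> [360, 469, 16, 379]
  L2: h(360,469)=(360*31+469)%997=662 h(16,379)=(16*31+379)%997=875 -> [662, 875]
  L3: h(662,875)=(662*31+875)%997=460 -> [460]
  root=460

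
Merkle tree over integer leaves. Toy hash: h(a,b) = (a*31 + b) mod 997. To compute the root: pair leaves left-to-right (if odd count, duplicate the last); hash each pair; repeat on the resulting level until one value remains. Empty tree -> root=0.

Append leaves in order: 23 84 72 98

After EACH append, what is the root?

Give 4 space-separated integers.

Answer: 23 797 92 118

Derivation:
After append 23 (leaves=[23]):
  L0: [23]
  root=23
After append 84 (leaves=[23, 84]):
  L0: [23, 84]
  L1: h(23,84)=(23*31+84)%997=797 -> [797]
  root=797
After append 72 (leaves=[23, 84, 72]):
  L0: [23, 84, 72]
  L1: h(23,84)=(23*31+84)%997=797 h(72,72)=(72*31+72)%997=310 -> [797, 310]
  L2: h(797,310)=(797*31+310)%997=92 -> [92]
  root=92
After append 98 (leaves=[23, 84, 72, 98]):
  L0: [23, 84, 72, 98]
  L1: h(23,84)=(23*31+84)%997=797 h(72,98)=(72*31+98)%997=336 -> [797, 336]
  L2: h(797,336)=(797*31+336)%997=118 -> [118]
  root=118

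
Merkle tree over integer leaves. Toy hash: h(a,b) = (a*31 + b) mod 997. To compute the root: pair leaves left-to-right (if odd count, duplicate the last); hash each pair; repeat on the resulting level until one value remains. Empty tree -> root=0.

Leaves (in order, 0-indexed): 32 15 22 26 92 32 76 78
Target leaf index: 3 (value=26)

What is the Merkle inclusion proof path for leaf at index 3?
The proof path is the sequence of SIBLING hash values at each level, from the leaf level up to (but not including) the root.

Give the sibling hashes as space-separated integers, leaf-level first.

L0 (leaves): [32, 15, 22, 26, 92, 32, 76, 78], target index=3
L1: h(32,15)=(32*31+15)%997=10 [pair 0] h(22,26)=(22*31+26)%997=708 [pair 1] h(92,32)=(92*31+32)%997=890 [pair 2] h(76,78)=(76*31+78)%997=440 [pair 3] -> [10, 708, 890, 440]
  Sibling for proof at L0: 22
L2: h(10,708)=(10*31+708)%997=21 [pair 0] h(890,440)=(890*31+440)%997=114 [pair 1] -> [21, 114]
  Sibling for proof at L1: 10
L3: h(21,114)=(21*31+114)%997=765 [pair 0] -> [765]
  Sibling for proof at L2: 114
Root: 765
Proof path (sibling hashes from leaf to root): [22, 10, 114]

Answer: 22 10 114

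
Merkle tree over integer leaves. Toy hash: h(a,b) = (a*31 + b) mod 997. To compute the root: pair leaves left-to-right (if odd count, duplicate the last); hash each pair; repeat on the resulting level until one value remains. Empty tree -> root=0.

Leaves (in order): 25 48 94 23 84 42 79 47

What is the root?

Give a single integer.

Answer: 379

Derivation:
L0: [25, 48, 94, 23, 84, 42, 79, 47]
L1: h(25,48)=(25*31+48)%997=823 h(94,23)=(94*31+23)%997=943 h(84,42)=(84*31+42)%997=652 h(79,47)=(79*31+47)%997=502 -> [823, 943, 652, 502]
L2: h(823,943)=(823*31+943)%997=534 h(652,502)=(652*31+502)%997=774 -> [534, 774]
L3: h(534,774)=(534*31+774)%997=379 -> [379]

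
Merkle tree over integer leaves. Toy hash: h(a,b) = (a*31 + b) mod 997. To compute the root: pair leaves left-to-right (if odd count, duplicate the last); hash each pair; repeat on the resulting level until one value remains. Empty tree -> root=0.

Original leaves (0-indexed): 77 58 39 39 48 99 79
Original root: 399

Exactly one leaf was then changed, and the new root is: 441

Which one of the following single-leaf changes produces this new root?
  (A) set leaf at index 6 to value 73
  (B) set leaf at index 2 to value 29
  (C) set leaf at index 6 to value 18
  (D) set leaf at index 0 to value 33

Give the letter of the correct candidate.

Original leaves: [77, 58, 39, 39, 48, 99, 79]
Target new root: 441
Try each candidate change and compute the resulting root:
Candidate A: set leaf[6] = 73 -> leaves = [77, 58, 39, 39, 48, 99, 73]
  L0: [77, 58, 39, 39, 48, 99, 73]
  L1: h(77,58)=(77*31+58)%997=451 h(39,39)=(39*31+39)%997=251 h(48,99)=(48*31+99)%997=590 h(73,73)=(73*31+73)%997=342 -> [451, 251, 590, 342]
  L2: h(451,251)=(451*31+251)%997=274 h(590,342)=(590*31+342)%997=686 -> [274, 686]
  L3: h(274,686)=(274*31+686)%997=207 -> [207]
  root = 207 != target 441
Candidate B: set leaf[2] = 29 -> leaves = [77, 58, 29, 39, 48, 99, 79]
  L0: [77, 58, 29, 39, 48, 99, 79]
  L1: h(77,58)=(77*31+58)%997=451 h(29,39)=(29*31+39)%997=938 h(48,99)=(48*31+99)%997=590 h(79,79)=(79*31+79)%997=534 -> [451, 938, 590, 534]
  L2: h(451,938)=(451*31+938)%997=961 h(590,534)=(590*31+534)%997=878 -> [961, 878]
  L3: h(961,878)=(961*31+878)%997=759 -> [759]
  root = 759 != target 441
Candidate C: set leaf[6] = 18 -> leaves = [77, 58, 39, 39, 48, 99, 18]
  L0: [77, 58, 39, 39, 48, 99, 18]
  L1: h(77,58)=(77*31+58)%997=451 h(39,39)=(39*31+39)%997=251 h(48,99)=(48*31+99)%997=590 h(18,18)=(18*31+18)%997=576 -> [451, 251, 590, 576]
  L2: h(451,251)=(451*31+251)%997=274 h(590,576)=(590*31+576)%997=920 -> [274, 920]
  L3: h(274,920)=(274*31+920)%997=441 -> [441]
  root = 441 == target 441  ** MATCH **
Candidate D: set leaf[0] = 33 -> leaves = [33, 58, 39, 39, 48, 99, 79]
  L0: [33, 58, 39, 39, 48, 99, 79]
  L1: h(33,58)=(33*31+58)%997=84 h(39,39)=(39*31+39)%997=251 h(48,99)=(48*31+99)%997=590 h(79,79)=(79*31+79)%997=534 -> [84, 251, 590, 534]
  L2: h(84,251)=(84*31+251)%997=861 h(590,534)=(590*31+534)%997=878 -> [861, 878]
  L3: h(861,878)=(861*31+878)%997=650 -> [650]
  root = 650 != target 441
Candidate C produces the target root.

Answer: C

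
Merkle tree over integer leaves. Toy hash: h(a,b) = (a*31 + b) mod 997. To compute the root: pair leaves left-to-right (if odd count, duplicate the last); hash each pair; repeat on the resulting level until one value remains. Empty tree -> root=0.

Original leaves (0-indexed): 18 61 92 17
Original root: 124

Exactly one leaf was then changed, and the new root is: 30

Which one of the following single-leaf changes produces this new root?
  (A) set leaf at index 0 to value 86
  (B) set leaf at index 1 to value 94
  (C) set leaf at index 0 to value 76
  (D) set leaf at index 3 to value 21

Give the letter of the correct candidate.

Original leaves: [18, 61, 92, 17]
Target new root: 30
Try each candidate change and compute the resulting root:
Candidate A: set leaf[0] = 86 -> leaves = [86, 61, 92, 17]
  L0: [86, 61, 92, 17]
  L1: h(86,61)=(86*31+61)%997=733 h(92,17)=(92*31+17)%997=875 -> [733, 875]
  L2: h(733,875)=(733*31+875)%997=667 -> [667]
  root = 667 != target 30
Candidate B: set leaf[1] = 94 -> leaves = [18, 94, 92, 17]
  L0: [18, 94, 92, 17]
  L1: h(18,94)=(18*31+94)%997=652 h(92,17)=(92*31+17)%997=875 -> [652, 875]
  L2: h(652,875)=(652*31+875)%997=150 -> [150]
  root = 150 != target 30
Candidate C: set leaf[0] = 76 -> leaves = [76, 61, 92, 17]
  L0: [76, 61, 92, 17]
  L1: h(76,61)=(76*31+61)%997=423 h(92,17)=(92*31+17)%997=875 -> [423, 875]
  L2: h(423,875)=(423*31+875)%997=30 -> [30]
  root = 30 == target 30  ** MATCH **
Candidate D: set leaf[3] = 21 -> leaves = [18, 61, 92, 21]
  L0: [18, 61, 92, 21]
  L1: h(18,61)=(18*31+61)%997=619 h(92,21)=(92*31+21)%997=879 -> [619, 879]
  L2: h(619,879)=(619*31+879)%997=128 -> [128]
  root = 128 != target 30
Candidate C produces the target root.

Answer: C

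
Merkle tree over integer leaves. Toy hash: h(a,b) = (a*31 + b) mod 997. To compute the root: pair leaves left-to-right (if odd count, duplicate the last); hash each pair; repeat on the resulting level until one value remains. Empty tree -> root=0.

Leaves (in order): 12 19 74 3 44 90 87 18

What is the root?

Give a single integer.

L0: [12, 19, 74, 3, 44, 90, 87, 18]
L1: h(12,19)=(12*31+19)%997=391 h(74,3)=(74*31+3)%997=303 h(44,90)=(44*31+90)%997=457 h(87,18)=(87*31+18)%997=721 -> [391, 303, 457, 721]
L2: h(391,303)=(391*31+303)%997=460 h(457,721)=(457*31+721)%997=930 -> [460, 930]
L3: h(460,930)=(460*31+930)%997=235 -> [235]

Answer: 235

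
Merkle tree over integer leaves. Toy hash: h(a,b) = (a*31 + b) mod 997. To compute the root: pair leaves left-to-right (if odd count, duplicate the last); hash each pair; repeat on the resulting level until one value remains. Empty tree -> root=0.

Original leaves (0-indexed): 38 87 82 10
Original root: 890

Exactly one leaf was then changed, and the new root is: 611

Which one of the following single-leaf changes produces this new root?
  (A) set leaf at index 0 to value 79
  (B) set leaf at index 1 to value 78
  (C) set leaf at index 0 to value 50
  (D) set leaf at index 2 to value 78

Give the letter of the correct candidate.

Answer: B

Derivation:
Original leaves: [38, 87, 82, 10]
Target new root: 611
Try each candidate change and compute the resulting root:
Candidate A: set leaf[0] = 79 -> leaves = [79, 87, 82, 10]
  L0: [79, 87, 82, 10]
  L1: h(79,87)=(79*31+87)%997=542 h(82,10)=(82*31+10)%997=558 -> [542, 558]
  L2: h(542,558)=(542*31+558)%997=411 -> [411]
  root = 411 != target 611
Candidate B: set leaf[1] = 78 -> leaves = [38, 78, 82, 10]
  L0: [38, 78, 82, 10]
  L1: h(38,78)=(38*31+78)%997=259 h(82,10)=(82*31+10)%997=558 -> [259, 558]
  L2: h(259,558)=(259*31+558)%997=611 -> [611]
  root = 611 == target 611  ** MATCH **
Candidate C: set leaf[0] = 50 -> leaves = [50, 87, 82, 10]
  L0: [50, 87, 82, 10]
  L1: h(50,87)=(50*31+87)%997=640 h(82,10)=(82*31+10)%997=558 -> [640, 558]
  L2: h(640,558)=(640*31+558)%997=458 -> [458]
  root = 458 != target 611
Candidate D: set leaf[2] = 78 -> leaves = [38, 87, 78, 10]
  L0: [38, 87, 78, 10]
  L1: h(38,87)=(38*31+87)%997=268 h(78,10)=(78*31+10)%997=434 -> [268, 434]
  L2: h(268,434)=(268*31+434)%997=766 -> [766]
  root = 766 != target 611
Candidate B produces the target root.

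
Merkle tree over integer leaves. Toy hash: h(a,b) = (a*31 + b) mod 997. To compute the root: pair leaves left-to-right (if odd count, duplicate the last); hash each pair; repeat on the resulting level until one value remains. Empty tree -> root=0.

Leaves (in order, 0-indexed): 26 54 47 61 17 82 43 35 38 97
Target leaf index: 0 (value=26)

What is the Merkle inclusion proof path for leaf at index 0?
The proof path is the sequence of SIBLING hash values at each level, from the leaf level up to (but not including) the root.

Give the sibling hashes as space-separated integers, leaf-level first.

L0 (leaves): [26, 54, 47, 61, 17, 82, 43, 35, 38, 97], target index=0
L1: h(26,54)=(26*31+54)%997=860 [pair 0] h(47,61)=(47*31+61)%997=521 [pair 1] h(17,82)=(17*31+82)%997=609 [pair 2] h(43,35)=(43*31+35)%997=371 [pair 3] h(38,97)=(38*31+97)%997=278 [pair 4] -> [860, 521, 609, 371, 278]
  Sibling for proof at L0: 54
L2: h(860,521)=(860*31+521)%997=262 [pair 0] h(609,371)=(609*31+371)%997=307 [pair 1] h(278,278)=(278*31+278)%997=920 [pair 2] -> [262, 307, 920]
  Sibling for proof at L1: 521
L3: h(262,307)=(262*31+307)%997=453 [pair 0] h(920,920)=(920*31+920)%997=527 [pair 1] -> [453, 527]
  Sibling for proof at L2: 307
L4: h(453,527)=(453*31+527)%997=612 [pair 0] -> [612]
  Sibling for proof at L3: 527
Root: 612
Proof path (sibling hashes from leaf to root): [54, 521, 307, 527]

Answer: 54 521 307 527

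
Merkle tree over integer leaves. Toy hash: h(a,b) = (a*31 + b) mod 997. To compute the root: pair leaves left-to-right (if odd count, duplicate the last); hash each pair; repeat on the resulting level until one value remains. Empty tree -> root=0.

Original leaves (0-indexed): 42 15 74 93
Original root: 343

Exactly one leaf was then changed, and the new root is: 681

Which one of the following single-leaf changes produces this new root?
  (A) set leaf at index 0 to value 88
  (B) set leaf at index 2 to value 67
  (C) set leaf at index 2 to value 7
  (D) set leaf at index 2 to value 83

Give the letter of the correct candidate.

Original leaves: [42, 15, 74, 93]
Target new root: 681
Try each candidate change and compute the resulting root:
Candidate A: set leaf[0] = 88 -> leaves = [88, 15, 74, 93]
  L0: [88, 15, 74, 93]
  L1: h(88,15)=(88*31+15)%997=749 h(74,93)=(74*31+93)%997=393 -> [749, 393]
  L2: h(749,393)=(749*31+393)%997=681 -> [681]
  root = 681 == target 681  ** MATCH **
Candidate B: set leaf[2] = 67 -> leaves = [42, 15, 67, 93]
  L0: [42, 15, 67, 93]
  L1: h(42,15)=(42*31+15)%997=320 h(67,93)=(67*31+93)%997=176 -> [320, 176]
  L2: h(320,176)=(320*31+176)%997=126 -> [126]
  root = 126 != target 681
Candidate C: set leaf[2] = 7 -> leaves = [42, 15, 7, 93]
  L0: [42, 15, 7, 93]
  L1: h(42,15)=(42*31+15)%997=320 h(7,93)=(7*31+93)%997=310 -> [320, 310]
  L2: h(320,310)=(320*31+310)%997=260 -> [260]
  root = 260 != target 681
Candidate D: set leaf[2] = 83 -> leaves = [42, 15, 83, 93]
  L0: [42, 15, 83, 93]
  L1: h(42,15)=(42*31+15)%997=320 h(83,93)=(83*31+93)%997=672 -> [320, 672]
  L2: h(320,672)=(320*31+672)%997=622 -> [622]
  root = 622 != target 681
Candidate A produces the target root.

Answer: A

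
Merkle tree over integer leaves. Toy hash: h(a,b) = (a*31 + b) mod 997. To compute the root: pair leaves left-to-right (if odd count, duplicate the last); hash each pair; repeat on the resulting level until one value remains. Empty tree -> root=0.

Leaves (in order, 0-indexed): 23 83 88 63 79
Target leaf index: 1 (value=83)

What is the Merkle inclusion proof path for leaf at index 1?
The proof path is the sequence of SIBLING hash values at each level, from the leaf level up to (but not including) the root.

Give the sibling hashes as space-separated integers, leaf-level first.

Answer: 23 797 139

Derivation:
L0 (leaves): [23, 83, 88, 63, 79], target index=1
L1: h(23,83)=(23*31+83)%997=796 [pair 0] h(88,63)=(88*31+63)%997=797 [pair 1] h(79,79)=(79*31+79)%997=534 [pair 2] -> [796, 797, 534]
  Sibling for proof at L0: 23
L2: h(796,797)=(796*31+797)%997=548 [pair 0] h(534,534)=(534*31+534)%997=139 [pair 1] -> [548, 139]
  Sibling for proof at L1: 797
L3: h(548,139)=(548*31+139)%997=178 [pair 0] -> [178]
  Sibling for proof at L2: 139
Root: 178
Proof path (sibling hashes from leaf to root): [23, 797, 139]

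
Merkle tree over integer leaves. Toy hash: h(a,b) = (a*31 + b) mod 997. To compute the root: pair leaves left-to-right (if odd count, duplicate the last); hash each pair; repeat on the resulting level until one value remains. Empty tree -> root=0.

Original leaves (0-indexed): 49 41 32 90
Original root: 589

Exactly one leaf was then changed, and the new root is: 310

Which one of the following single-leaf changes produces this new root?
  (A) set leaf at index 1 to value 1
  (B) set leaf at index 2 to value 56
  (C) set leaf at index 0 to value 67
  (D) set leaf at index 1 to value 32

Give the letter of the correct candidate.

Original leaves: [49, 41, 32, 90]
Target new root: 310
Try each candidate change and compute the resulting root:
Candidate A: set leaf[1] = 1 -> leaves = [49, 1, 32, 90]
  L0: [49, 1, 32, 90]
  L1: h(49,1)=(49*31+1)%997=523 h(32,90)=(32*31+90)%997=85 -> [523, 85]
  L2: h(523,85)=(523*31+85)%997=346 -> [346]
  root = 346 != target 310
Candidate B: set leaf[2] = 56 -> leaves = [49, 41, 56, 90]
  L0: [49, 41, 56, 90]
  L1: h(49,41)=(49*31+41)%997=563 h(56,90)=(56*31+90)%997=829 -> [563, 829]
  L2: h(563,829)=(563*31+829)%997=336 -> [336]
  root = 336 != target 310
Candidate C: set leaf[0] = 67 -> leaves = [67, 41, 32, 90]
  L0: [67, 41, 32, 90]
  L1: h(67,41)=(67*31+41)%997=124 h(32,90)=(32*31+90)%997=85 -> [124, 85]
  L2: h(124,85)=(124*31+85)%997=938 -> [938]
  root = 938 != target 310
Candidate D: set leaf[1] = 32 -> leaves = [49, 32, 32, 90]
  L0: [49, 32, 32, 90]
  L1: h(49,32)=(49*31+32)%997=554 h(32,90)=(32*31+90)%997=85 -> [554, 85]
  L2: h(554,85)=(554*31+85)%997=310 -> [310]
  root = 310 == target 310  ** MATCH **
Candidate D produces the target root.

Answer: D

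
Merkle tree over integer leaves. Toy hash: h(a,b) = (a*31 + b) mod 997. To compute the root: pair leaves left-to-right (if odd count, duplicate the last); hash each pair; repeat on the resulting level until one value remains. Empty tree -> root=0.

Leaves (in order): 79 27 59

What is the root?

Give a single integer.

L0: [79, 27, 59]
L1: h(79,27)=(79*31+27)%997=482 h(59,59)=(59*31+59)%997=891 -> [482, 891]
L2: h(482,891)=(482*31+891)%997=878 -> [878]

Answer: 878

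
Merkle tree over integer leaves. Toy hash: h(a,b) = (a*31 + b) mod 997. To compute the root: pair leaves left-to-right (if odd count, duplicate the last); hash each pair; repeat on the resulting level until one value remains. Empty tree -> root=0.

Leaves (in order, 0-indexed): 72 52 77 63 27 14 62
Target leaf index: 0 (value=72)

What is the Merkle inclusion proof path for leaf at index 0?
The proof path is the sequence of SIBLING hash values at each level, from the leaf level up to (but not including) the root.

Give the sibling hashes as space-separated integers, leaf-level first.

Answer: 52 456 449

Derivation:
L0 (leaves): [72, 52, 77, 63, 27, 14, 62], target index=0
L1: h(72,52)=(72*31+52)%997=290 [pair 0] h(77,63)=(77*31+63)%997=456 [pair 1] h(27,14)=(27*31+14)%997=851 [pair 2] h(62,62)=(62*31+62)%997=987 [pair 3] -> [290, 456, 851, 987]
  Sibling for proof at L0: 52
L2: h(290,456)=(290*31+456)%997=473 [pair 0] h(851,987)=(851*31+987)%997=449 [pair 1] -> [473, 449]
  Sibling for proof at L1: 456
L3: h(473,449)=(473*31+449)%997=157 [pair 0] -> [157]
  Sibling for proof at L2: 449
Root: 157
Proof path (sibling hashes from leaf to root): [52, 456, 449]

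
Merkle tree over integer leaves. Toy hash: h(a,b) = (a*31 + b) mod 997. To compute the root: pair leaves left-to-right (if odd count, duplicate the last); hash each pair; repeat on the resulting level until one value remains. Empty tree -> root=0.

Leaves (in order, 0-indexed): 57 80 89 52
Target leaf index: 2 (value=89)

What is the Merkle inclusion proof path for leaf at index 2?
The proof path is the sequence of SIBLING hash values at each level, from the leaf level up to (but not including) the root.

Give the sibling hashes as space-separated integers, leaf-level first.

Answer: 52 850

Derivation:
L0 (leaves): [57, 80, 89, 52], target index=2
L1: h(57,80)=(57*31+80)%997=850 [pair 0] h(89,52)=(89*31+52)%997=817 [pair 1] -> [850, 817]
  Sibling for proof at L0: 52
L2: h(850,817)=(850*31+817)%997=248 [pair 0] -> [248]
  Sibling for proof at L1: 850
Root: 248
Proof path (sibling hashes from leaf to root): [52, 850]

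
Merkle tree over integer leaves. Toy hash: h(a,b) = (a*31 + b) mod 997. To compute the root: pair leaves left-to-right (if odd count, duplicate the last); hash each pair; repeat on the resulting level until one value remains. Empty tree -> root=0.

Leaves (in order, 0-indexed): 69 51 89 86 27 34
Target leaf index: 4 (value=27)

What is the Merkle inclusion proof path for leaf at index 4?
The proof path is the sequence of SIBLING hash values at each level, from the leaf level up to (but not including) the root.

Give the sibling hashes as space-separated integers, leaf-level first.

Answer: 34 871 945

Derivation:
L0 (leaves): [69, 51, 89, 86, 27, 34], target index=4
L1: h(69,51)=(69*31+51)%997=196 [pair 0] h(89,86)=(89*31+86)%997=851 [pair 1] h(27,34)=(27*31+34)%997=871 [pair 2] -> [196, 851, 871]
  Sibling for proof at L0: 34
L2: h(196,851)=(196*31+851)%997=945 [pair 0] h(871,871)=(871*31+871)%997=953 [pair 1] -> [945, 953]
  Sibling for proof at L1: 871
L3: h(945,953)=(945*31+953)%997=338 [pair 0] -> [338]
  Sibling for proof at L2: 945
Root: 338
Proof path (sibling hashes from leaf to root): [34, 871, 945]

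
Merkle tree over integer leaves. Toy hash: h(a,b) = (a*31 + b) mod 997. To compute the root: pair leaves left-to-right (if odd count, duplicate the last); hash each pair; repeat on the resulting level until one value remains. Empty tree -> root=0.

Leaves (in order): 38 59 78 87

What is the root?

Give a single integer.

L0: [38, 59, 78, 87]
L1: h(38,59)=(38*31+59)%997=240 h(78,87)=(78*31+87)%997=511 -> [240, 511]
L2: h(240,511)=(240*31+511)%997=972 -> [972]

Answer: 972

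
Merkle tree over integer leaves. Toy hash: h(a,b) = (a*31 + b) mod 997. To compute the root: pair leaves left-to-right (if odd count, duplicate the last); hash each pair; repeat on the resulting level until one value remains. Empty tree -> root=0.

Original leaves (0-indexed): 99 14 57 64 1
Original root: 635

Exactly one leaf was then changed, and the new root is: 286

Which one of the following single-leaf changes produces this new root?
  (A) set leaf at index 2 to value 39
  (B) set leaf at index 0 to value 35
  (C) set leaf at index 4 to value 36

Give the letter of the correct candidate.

Answer: A

Derivation:
Original leaves: [99, 14, 57, 64, 1]
Target new root: 286
Try each candidate change and compute the resulting root:
Candidate A: set leaf[2] = 39 -> leaves = [99, 14, 39, 64, 1]
  L0: [99, 14, 39, 64, 1]
  L1: h(99,14)=(99*31+14)%997=92 h(39,64)=(39*31+64)%997=276 h(1,1)=(1*31+1)%997=32 -> [92, 276, 32]
  L2: h(92,276)=(92*31+276)%997=137 h(32,32)=(32*31+32)%997=27 -> [137, 27]
  L3: h(137,27)=(137*31+27)%997=286 -> [286]
  root = 286 == target 286  ** MATCH **
Candidate B: set leaf[0] = 35 -> leaves = [35, 14, 57, 64, 1]
  L0: [35, 14, 57, 64, 1]
  L1: h(35,14)=(35*31+14)%997=102 h(57,64)=(57*31+64)%997=834 h(1,1)=(1*31+1)%997=32 -> [102, 834, 32]
  L2: h(102,834)=(102*31+834)%997=8 h(32,32)=(32*31+32)%997=27 -> [8, 27]
  L3: h(8,27)=(8*31+27)%997=275 -> [275]
  root = 275 != target 286
Candidate C: set leaf[4] = 36 -> leaves = [99, 14, 57, 64, 36]
  L0: [99, 14, 57, 64, 36]
  L1: h(99,14)=(99*31+14)%997=92 h(57,64)=(57*31+64)%997=834 h(36,36)=(36*31+36)%997=155 -> [92, 834, 155]
  L2: h(92,834)=(92*31+834)%997=695 h(155,155)=(155*31+155)%997=972 -> [695, 972]
  L3: h(695,972)=(695*31+972)%997=583 -> [583]
  root = 583 != target 286
Candidate A produces the target root.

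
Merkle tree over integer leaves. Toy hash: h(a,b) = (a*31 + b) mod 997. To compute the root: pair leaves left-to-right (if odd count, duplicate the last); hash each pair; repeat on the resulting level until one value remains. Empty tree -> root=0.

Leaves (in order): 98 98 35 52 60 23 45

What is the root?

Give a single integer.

Answer: 110

Derivation:
L0: [98, 98, 35, 52, 60, 23, 45]
L1: h(98,98)=(98*31+98)%997=145 h(35,52)=(35*31+52)%997=140 h(60,23)=(60*31+23)%997=886 h(45,45)=(45*31+45)%997=443 -> [145, 140, 886, 443]
L2: h(145,140)=(145*31+140)%997=647 h(886,443)=(886*31+443)%997=990 -> [647, 990]
L3: h(647,990)=(647*31+990)%997=110 -> [110]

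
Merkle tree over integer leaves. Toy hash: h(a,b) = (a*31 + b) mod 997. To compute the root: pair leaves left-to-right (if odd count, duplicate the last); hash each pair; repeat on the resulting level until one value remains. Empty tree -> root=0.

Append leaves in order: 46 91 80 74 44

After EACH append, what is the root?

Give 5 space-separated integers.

After append 46 (leaves=[46]):
  L0: [46]
  root=46
After append 91 (leaves=[46, 91]):
  L0: [46, 91]
  L1: h(46,91)=(46*31+91)%997=520 -> [520]
  root=520
After append 80 (leaves=[46, 91, 80]):
  L0: [46, 91, 80]
  L1: h(46,91)=(46*31+91)%997=520 h(80,80)=(80*31+80)%997=566 -> [520, 566]
  L2: h(520,566)=(520*31+566)%997=734 -> [734]
  root=734
After append 74 (leaves=[46, 91, 80, 74]):
  L0: [46, 91, 80, 74]
  L1: h(46,91)=(46*31+91)%997=520 h(80,74)=(80*31+74)%997=560 -> [520, 560]
  L2: h(520,560)=(520*31+560)%997=728 -> [728]
  root=728
After append 44 (leaves=[46, 91, 80, 74, 44]):
  L0: [46, 91, 80, 74, 44]
  L1: h(46,91)=(46*31+91)%997=520 h(80,74)=(80*31+74)%997=560 h(44,44)=(44*31+44)%997=411 -> [520, 560, 411]
  L2: h(520,560)=(520*31+560)%997=728 h(411,411)=(411*31+411)%997=191 -> [728, 191]
  L3: h(728,191)=(728*31+191)%997=825 -> [825]
  root=825

Answer: 46 520 734 728 825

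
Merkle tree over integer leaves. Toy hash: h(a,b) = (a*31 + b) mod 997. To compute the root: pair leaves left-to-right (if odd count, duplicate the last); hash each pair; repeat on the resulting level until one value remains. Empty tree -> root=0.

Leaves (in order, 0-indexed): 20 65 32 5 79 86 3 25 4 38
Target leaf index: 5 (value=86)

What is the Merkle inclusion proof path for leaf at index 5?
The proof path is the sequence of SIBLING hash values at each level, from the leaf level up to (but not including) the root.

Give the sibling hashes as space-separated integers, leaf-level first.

Answer: 79 118 298 386

Derivation:
L0 (leaves): [20, 65, 32, 5, 79, 86, 3, 25, 4, 38], target index=5
L1: h(20,65)=(20*31+65)%997=685 [pair 0] h(32,5)=(32*31+5)%997=0 [pair 1] h(79,86)=(79*31+86)%997=541 [pair 2] h(3,25)=(3*31+25)%997=118 [pair 3] h(4,38)=(4*31+38)%997=162 [pair 4] -> [685, 0, 541, 118, 162]
  Sibling for proof at L0: 79
L2: h(685,0)=(685*31+0)%997=298 [pair 0] h(541,118)=(541*31+118)%997=937 [pair 1] h(162,162)=(162*31+162)%997=199 [pair 2] -> [298, 937, 199]
  Sibling for proof at L1: 118
L3: h(298,937)=(298*31+937)%997=205 [pair 0] h(199,199)=(199*31+199)%997=386 [pair 1] -> [205, 386]
  Sibling for proof at L2: 298
L4: h(205,386)=(205*31+386)%997=759 [pair 0] -> [759]
  Sibling for proof at L3: 386
Root: 759
Proof path (sibling hashes from leaf to root): [79, 118, 298, 386]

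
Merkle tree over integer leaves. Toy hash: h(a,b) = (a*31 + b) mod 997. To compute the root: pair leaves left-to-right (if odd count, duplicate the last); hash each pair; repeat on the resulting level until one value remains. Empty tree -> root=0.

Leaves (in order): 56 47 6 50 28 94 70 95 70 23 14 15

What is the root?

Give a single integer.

L0: [56, 47, 6, 50, 28, 94, 70, 95, 70, 23, 14, 15]
L1: h(56,47)=(56*31+47)%997=786 h(6,50)=(6*31+50)%997=236 h(28,94)=(28*31+94)%997=962 h(70,95)=(70*31+95)%997=271 h(70,23)=(70*31+23)%997=199 h(14,15)=(14*31+15)%997=449 -> [786, 236, 962, 271, 199, 449]
L2: h(786,236)=(786*31+236)%997=674 h(962,271)=(962*31+271)%997=183 h(199,449)=(199*31+449)%997=636 -> [674, 183, 636]
L3: h(674,183)=(674*31+183)%997=140 h(636,636)=(636*31+636)%997=412 -> [140, 412]
L4: h(140,412)=(140*31+412)%997=764 -> [764]

Answer: 764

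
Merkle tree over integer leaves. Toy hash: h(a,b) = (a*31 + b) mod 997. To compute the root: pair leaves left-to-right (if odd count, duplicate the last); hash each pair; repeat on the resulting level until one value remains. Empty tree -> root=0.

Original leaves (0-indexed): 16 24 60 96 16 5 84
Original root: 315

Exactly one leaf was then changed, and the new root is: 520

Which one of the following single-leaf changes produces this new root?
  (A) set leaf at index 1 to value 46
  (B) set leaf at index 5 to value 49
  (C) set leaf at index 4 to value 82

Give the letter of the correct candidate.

Original leaves: [16, 24, 60, 96, 16, 5, 84]
Target new root: 520
Try each candidate change and compute the resulting root:
Candidate A: set leaf[1] = 46 -> leaves = [16, 46, 60, 96, 16, 5, 84]
  L0: [16, 46, 60, 96, 16, 5, 84]
  L1: h(16,46)=(16*31+46)%997=542 h(60,96)=(60*31+96)%997=959 h(16,5)=(16*31+5)%997=501 h(84,84)=(84*31+84)%997=694 -> [542, 959, 501, 694]
  L2: h(542,959)=(542*31+959)%997=812 h(501,694)=(501*31+694)%997=273 -> [812, 273]
  L3: h(812,273)=(812*31+273)%997=520 -> [520]
  root = 520 == target 520  ** MATCH **
Candidate B: set leaf[5] = 49 -> leaves = [16, 24, 60, 96, 16, 49, 84]
  L0: [16, 24, 60, 96, 16, 49, 84]
  L1: h(16,24)=(16*31+24)%997=520 h(60,96)=(60*31+96)%997=959 h(16,49)=(16*31+49)%997=545 h(84,84)=(84*31+84)%997=694 -> [520, 959, 545, 694]
  L2: h(520,959)=(520*31+959)%997=130 h(545,694)=(545*31+694)%997=640 -> [130, 640]
  L3: h(130,640)=(130*31+640)%997=682 -> [682]
  root = 682 != target 520
Candidate C: set leaf[4] = 82 -> leaves = [16, 24, 60, 96, 82, 5, 84]
  L0: [16, 24, 60, 96, 82, 5, 84]
  L1: h(16,24)=(16*31+24)%997=520 h(60,96)=(60*31+96)%997=959 h(82,5)=(82*31+5)%997=553 h(84,84)=(84*31+84)%997=694 -> [520, 959, 553, 694]
  L2: h(520,959)=(520*31+959)%997=130 h(553,694)=(553*31+694)%997=888 -> [130, 888]
  L3: h(130,888)=(130*31+888)%997=930 -> [930]
  root = 930 != target 520
Candidate A produces the target root.

Answer: A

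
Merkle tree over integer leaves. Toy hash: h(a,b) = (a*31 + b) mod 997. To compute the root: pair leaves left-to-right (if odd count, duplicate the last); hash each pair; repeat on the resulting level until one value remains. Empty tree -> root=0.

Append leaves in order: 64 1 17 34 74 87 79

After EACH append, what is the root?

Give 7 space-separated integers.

After append 64 (leaves=[64]):
  L0: [64]
  root=64
After append 1 (leaves=[64, 1]):
  L0: [64, 1]
  L1: h(64,1)=(64*31+1)%997=988 -> [988]
  root=988
After append 17 (leaves=[64, 1, 17]):
  L0: [64, 1, 17]
  L1: h(64,1)=(64*31+1)%997=988 h(17,17)=(17*31+17)%997=544 -> [988, 544]
  L2: h(988,544)=(988*31+544)%997=265 -> [265]
  root=265
After append 34 (leaves=[64, 1, 17, 34]):
  L0: [64, 1, 17, 34]
  L1: h(64,1)=(64*31+1)%997=988 h(17,34)=(17*31+34)%997=561 -> [988, 561]
  L2: h(988,561)=(988*31+561)%997=282 -> [282]
  root=282
After append 74 (leaves=[64, 1, 17, 34, 74]):
  L0: [64, 1, 17, 34, 74]
  L1: h(64,1)=(64*31+1)%997=988 h(17,34)=(17*31+34)%997=561 h(74,74)=(74*31+74)%997=374 -> [988, 561, 374]
  L2: h(988,561)=(988*31+561)%997=282 h(374,374)=(374*31+374)%997=4 -> [282, 4]
  L3: h(282,4)=(282*31+4)%997=770 -> [770]
  root=770
After append 87 (leaves=[64, 1, 17, 34, 74, 87]):
  L0: [64, 1, 17, 34, 74, 87]
  L1: h(64,1)=(64*31+1)%997=988 h(17,34)=(17*31+34)%997=561 h(74,87)=(74*31+87)%997=387 -> [988, 561, 387]
  L2: h(988,561)=(988*31+561)%997=282 h(387,387)=(387*31+387)%997=420 -> [282, 420]
  L3: h(282,420)=(282*31+420)%997=189 -> [189]
  root=189
After append 79 (leaves=[64, 1, 17, 34, 74, 87, 79]):
  L0: [64, 1, 17, 34, 74, 87, 79]
  L1: h(64,1)=(64*31+1)%997=988 h(17,34)=(17*31+34)%997=561 h(74,87)=(74*31+87)%997=387 h(79,79)=(79*31+79)%997=534 -> [988, 561, 387, 534]
  L2: h(988,561)=(988*31+561)%997=282 h(387,534)=(387*31+534)%997=567 -> [282, 567]
  L3: h(282,567)=(282*31+567)%997=336 -> [336]
  root=336

Answer: 64 988 265 282 770 189 336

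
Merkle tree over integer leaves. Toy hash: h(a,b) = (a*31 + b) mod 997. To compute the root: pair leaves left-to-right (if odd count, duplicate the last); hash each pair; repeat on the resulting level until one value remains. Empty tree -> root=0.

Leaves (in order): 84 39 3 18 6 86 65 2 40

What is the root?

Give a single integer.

Answer: 86

Derivation:
L0: [84, 39, 3, 18, 6, 86, 65, 2, 40]
L1: h(84,39)=(84*31+39)%997=649 h(3,18)=(3*31+18)%997=111 h(6,86)=(6*31+86)%997=272 h(65,2)=(65*31+2)%997=23 h(40,40)=(40*31+40)%997=283 -> [649, 111, 272, 23, 283]
L2: h(649,111)=(649*31+111)%997=290 h(272,23)=(272*31+23)%997=479 h(283,283)=(283*31+283)%997=83 -> [290, 479, 83]
L3: h(290,479)=(290*31+479)%997=496 h(83,83)=(83*31+83)%997=662 -> [496, 662]
L4: h(496,662)=(496*31+662)%997=86 -> [86]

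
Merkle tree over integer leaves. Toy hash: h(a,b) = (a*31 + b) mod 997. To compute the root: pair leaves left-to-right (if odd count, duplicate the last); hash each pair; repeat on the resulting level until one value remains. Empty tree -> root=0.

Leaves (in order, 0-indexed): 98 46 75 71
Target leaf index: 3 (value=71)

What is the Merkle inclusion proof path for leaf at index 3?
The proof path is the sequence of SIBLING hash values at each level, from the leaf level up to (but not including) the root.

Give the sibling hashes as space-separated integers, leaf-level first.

L0 (leaves): [98, 46, 75, 71], target index=3
L1: h(98,46)=(98*31+46)%997=93 [pair 0] h(75,71)=(75*31+71)%997=402 [pair 1] -> [93, 402]
  Sibling for proof at L0: 75
L2: h(93,402)=(93*31+402)%997=294 [pair 0] -> [294]
  Sibling for proof at L1: 93
Root: 294
Proof path (sibling hashes from leaf to root): [75, 93]

Answer: 75 93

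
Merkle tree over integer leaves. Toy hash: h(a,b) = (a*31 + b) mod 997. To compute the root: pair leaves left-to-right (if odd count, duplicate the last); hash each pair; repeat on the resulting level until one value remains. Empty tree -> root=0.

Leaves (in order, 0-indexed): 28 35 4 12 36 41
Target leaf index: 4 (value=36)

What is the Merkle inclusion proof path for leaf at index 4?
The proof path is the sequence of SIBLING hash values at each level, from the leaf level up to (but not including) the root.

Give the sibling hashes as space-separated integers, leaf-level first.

Answer: 41 160 213

Derivation:
L0 (leaves): [28, 35, 4, 12, 36, 41], target index=4
L1: h(28,35)=(28*31+35)%997=903 [pair 0] h(4,12)=(4*31+12)%997=136 [pair 1] h(36,41)=(36*31+41)%997=160 [pair 2] -> [903, 136, 160]
  Sibling for proof at L0: 41
L2: h(903,136)=(903*31+136)%997=213 [pair 0] h(160,160)=(160*31+160)%997=135 [pair 1] -> [213, 135]
  Sibling for proof at L1: 160
L3: h(213,135)=(213*31+135)%997=756 [pair 0] -> [756]
  Sibling for proof at L2: 213
Root: 756
Proof path (sibling hashes from leaf to root): [41, 160, 213]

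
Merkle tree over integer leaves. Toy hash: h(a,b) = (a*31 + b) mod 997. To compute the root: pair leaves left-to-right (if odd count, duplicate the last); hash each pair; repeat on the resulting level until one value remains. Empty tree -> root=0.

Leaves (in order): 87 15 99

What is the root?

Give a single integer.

L0: [87, 15, 99]
L1: h(87,15)=(87*31+15)%997=718 h(99,99)=(99*31+99)%997=177 -> [718, 177]
L2: h(718,177)=(718*31+177)%997=501 -> [501]

Answer: 501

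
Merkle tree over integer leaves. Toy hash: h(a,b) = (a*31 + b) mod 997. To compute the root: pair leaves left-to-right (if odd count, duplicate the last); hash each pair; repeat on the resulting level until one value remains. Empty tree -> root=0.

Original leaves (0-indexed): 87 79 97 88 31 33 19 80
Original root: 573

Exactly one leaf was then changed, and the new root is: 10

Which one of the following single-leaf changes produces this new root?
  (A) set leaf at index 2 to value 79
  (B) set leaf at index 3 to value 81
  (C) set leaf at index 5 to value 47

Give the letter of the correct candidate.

Answer: C

Derivation:
Original leaves: [87, 79, 97, 88, 31, 33, 19, 80]
Target new root: 10
Try each candidate change and compute the resulting root:
Candidate A: set leaf[2] = 79 -> leaves = [87, 79, 79, 88, 31, 33, 19, 80]
  L0: [87, 79, 79, 88, 31, 33, 19, 80]
  L1: h(87,79)=(87*31+79)%997=782 h(79,88)=(79*31+88)%997=543 h(31,33)=(31*31+33)%997=994 h(19,80)=(19*31+80)%997=669 -> [782, 543, 994, 669]
  L2: h(782,543)=(782*31+543)%997=857 h(994,669)=(994*31+669)%997=576 -> [857, 576]
  L3: h(857,576)=(857*31+576)%997=224 -> [224]
  root = 224 != target 10
Candidate B: set leaf[3] = 81 -> leaves = [87, 79, 97, 81, 31, 33, 19, 80]
  L0: [87, 79, 97, 81, 31, 33, 19, 80]
  L1: h(87,79)=(87*31+79)%997=782 h(97,81)=(97*31+81)%997=97 h(31,33)=(31*31+33)%997=994 h(19,80)=(19*31+80)%997=669 -> [782, 97, 994, 669]
  L2: h(782,97)=(782*31+97)%997=411 h(994,669)=(994*31+669)%997=576 -> [411, 576]
  L3: h(411,576)=(411*31+576)%997=356 -> [356]
  root = 356 != target 10
Candidate C: set leaf[5] = 47 -> leaves = [87, 79, 97, 88, 31, 47, 19, 80]
  L0: [87, 79, 97, 88, 31, 47, 19, 80]
  L1: h(87,79)=(87*31+79)%997=782 h(97,88)=(97*31+88)%997=104 h(31,47)=(31*31+47)%997=11 h(19,80)=(19*31+80)%997=669 -> [782, 104, 11, 669]
  L2: h(782,104)=(782*31+104)%997=418 h(11,669)=(11*31+669)%997=13 -> [418, 13]
  L3: h(418,13)=(418*31+13)%997=10 -> [10]
  root = 10 == target 10  ** MATCH **
Candidate C produces the target root.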